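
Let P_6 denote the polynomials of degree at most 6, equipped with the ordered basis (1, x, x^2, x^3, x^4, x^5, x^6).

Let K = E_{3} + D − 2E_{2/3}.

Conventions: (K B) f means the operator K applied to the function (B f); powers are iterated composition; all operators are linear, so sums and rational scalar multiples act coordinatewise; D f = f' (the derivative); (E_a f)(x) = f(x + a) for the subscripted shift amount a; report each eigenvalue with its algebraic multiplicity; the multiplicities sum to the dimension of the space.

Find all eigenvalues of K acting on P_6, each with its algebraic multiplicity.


λ = -1 (multiplicity 7)

image of 1: -1
image of x: -x + 8/3
image of x^2: -x^2 + (16/3)x + 73/9
image of x^3: -x^3 + 8x^2 + (73/3)x + 713/27
image of x^4: -x^4 + (32/3)x^3 + (146/3)x^2 + (2852/27)x + 6529/81
image of x^5: -x^5 + (40/3)x^4 + (730/9)x^3 + (7130/27)x^2 + (32645/81)x + 58985/243
image of x^6: -x^6 + 16x^5 + (365/3)x^4 + (14260/27)x^3 + (32645/27)x^2 + (117970/81)x + 531313/729
the matrix is upper triangular; its diagonal is (-1, -1, -1, -1, -1, -1, -1)
for a triangular matrix the eigenvalues are the diagonal entries, with algebraic multiplicity their repetition count


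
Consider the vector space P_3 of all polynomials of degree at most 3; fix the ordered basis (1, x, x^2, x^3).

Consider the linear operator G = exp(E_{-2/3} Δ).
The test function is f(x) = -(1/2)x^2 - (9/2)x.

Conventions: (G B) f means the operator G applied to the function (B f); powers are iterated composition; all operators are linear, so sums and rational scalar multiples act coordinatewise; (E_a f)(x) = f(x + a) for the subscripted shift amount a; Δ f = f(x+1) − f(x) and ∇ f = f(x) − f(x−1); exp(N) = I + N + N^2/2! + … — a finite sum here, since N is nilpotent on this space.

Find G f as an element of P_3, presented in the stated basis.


order-1 term: -x - 13/3
order-2 term: -1/2
the series for exp(E_{-2/3} Δ) f terminates at order 2
exp(E_{-2/3} Δ) f = -(1/2)x^2 - (11/2)x - 29/6

g(x) = -(1/2)x^2 - (11/2)x - 29/6


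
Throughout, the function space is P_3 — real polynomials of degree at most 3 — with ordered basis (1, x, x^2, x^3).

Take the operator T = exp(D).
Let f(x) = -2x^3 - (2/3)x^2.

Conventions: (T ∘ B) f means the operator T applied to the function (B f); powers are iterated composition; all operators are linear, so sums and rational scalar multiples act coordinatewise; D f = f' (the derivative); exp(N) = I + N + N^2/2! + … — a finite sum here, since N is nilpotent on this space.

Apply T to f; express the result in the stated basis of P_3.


order-1 term: -6x^2 - (4/3)x
order-2 term: -6x - 2/3
order-3 term: -2
the series for exp(D) f terminates at order 3
exp(D) f = -2x^3 - (20/3)x^2 - (22/3)x - 8/3

the result is g(x) = -2x^3 - (20/3)x^2 - (22/3)x - 8/3


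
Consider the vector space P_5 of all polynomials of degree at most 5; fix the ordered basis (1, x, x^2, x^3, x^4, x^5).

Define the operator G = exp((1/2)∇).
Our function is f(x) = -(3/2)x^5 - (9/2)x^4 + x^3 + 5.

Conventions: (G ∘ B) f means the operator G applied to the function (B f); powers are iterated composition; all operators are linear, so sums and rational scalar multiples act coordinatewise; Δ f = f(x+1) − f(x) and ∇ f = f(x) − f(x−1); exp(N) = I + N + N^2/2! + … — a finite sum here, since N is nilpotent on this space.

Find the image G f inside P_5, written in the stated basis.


order-1 term: -(15/4)x^4 - (3/2)x^3 + (15/2)x^2 - (27/4)x + 2
order-2 term: -(15/4)x^3 + (9/2)x^2 + (9/8)x - 3
order-3 term: -(15/8)x^2 + (27/8)x - 19/16
order-4 term: -(15/32)x + 21/32
order-5 term: -3/64
the series for exp((1/2)∇) f terminates at order 5
exp((1/2)∇) f = -(3/2)x^5 - (33/4)x^4 - (17/4)x^3 + (81/8)x^2 - (87/32)x + 219/64

the image equals g(x) = -(3/2)x^5 - (33/4)x^4 - (17/4)x^3 + (81/8)x^2 - (87/32)x + 219/64


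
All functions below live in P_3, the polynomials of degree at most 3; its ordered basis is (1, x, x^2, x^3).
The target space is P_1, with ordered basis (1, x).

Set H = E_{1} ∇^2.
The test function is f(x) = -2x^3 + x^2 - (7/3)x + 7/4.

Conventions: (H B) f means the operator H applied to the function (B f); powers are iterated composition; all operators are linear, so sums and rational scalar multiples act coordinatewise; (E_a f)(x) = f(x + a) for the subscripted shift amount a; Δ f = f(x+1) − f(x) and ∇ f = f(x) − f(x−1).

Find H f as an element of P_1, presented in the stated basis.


the result is g(x) = -12x + 2

∇ f = -6x^2 + 8x - 16/3
∇ ∇ f = -12x + 14
E_{1} ∇^2 f = -12x + 2


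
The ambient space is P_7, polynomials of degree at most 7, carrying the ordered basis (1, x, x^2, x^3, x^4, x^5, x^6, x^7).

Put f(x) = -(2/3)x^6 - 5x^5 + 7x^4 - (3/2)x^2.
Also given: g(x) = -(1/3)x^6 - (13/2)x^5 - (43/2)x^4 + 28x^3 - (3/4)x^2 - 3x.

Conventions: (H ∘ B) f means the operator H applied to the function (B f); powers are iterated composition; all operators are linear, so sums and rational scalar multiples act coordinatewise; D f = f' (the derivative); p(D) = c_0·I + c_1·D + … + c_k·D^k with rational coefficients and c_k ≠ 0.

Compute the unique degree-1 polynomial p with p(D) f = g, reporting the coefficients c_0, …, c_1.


c_0 = 1/2, c_1 = 1

D^0 f = -(2/3)x^6 - 5x^5 + 7x^4 - (3/2)x^2
D^1 f = -4x^5 - 25x^4 + 28x^3 - 3x
matching coefficients of g against c_0 f + c_1 Df + … from the top degree down determines the c_i
solution: c_0 = 1/2, c_1 = 1


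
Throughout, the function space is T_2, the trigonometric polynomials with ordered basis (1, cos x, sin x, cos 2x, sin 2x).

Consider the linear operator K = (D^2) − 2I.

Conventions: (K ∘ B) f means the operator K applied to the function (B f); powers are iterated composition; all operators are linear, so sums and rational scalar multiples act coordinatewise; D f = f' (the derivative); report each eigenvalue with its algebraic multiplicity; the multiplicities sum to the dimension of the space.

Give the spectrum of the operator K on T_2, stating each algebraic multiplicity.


image of 1: -2
image of cos x: -3cos x
image of sin x: -3sin x
image of cos 2x: -6cos 2x
image of sin 2x: -6sin 2x
the matrix is diagonal; its diagonal is (-2, -3, -3, -6, -6)
for a triangular matrix the eigenvalues are the diagonal entries, with algebraic multiplicity their repetition count

λ = -6 (multiplicity 2), λ = -3 (multiplicity 2), λ = -2 (multiplicity 1)


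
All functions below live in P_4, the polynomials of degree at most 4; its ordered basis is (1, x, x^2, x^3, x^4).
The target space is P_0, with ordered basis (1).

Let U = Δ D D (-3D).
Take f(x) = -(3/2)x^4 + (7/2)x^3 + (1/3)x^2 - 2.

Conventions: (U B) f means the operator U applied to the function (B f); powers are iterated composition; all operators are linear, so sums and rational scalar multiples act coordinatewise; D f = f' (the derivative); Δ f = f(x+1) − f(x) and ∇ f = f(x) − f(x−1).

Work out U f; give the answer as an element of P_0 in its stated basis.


g(x) = 108

D f = -6x^3 + (21/2)x^2 + (2/3)x
(-3D) f = 18x^3 - (63/2)x^2 - 2x
D (-3D) f = 54x^2 - 63x - 2
D D (-3D) f = 108x - 63
Δ D D (-3D) f = 108


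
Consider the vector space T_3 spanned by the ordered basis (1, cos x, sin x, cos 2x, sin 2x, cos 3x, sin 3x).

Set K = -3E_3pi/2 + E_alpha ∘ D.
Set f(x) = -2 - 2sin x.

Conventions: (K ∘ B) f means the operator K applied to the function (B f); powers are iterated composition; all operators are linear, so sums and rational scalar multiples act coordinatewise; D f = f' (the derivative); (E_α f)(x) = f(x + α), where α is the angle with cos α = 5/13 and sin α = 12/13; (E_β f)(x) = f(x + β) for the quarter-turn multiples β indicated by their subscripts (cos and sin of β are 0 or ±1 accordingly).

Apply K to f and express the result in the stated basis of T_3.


E_3pi/2 f = -2 + 2cos x
(-3E_3pi/2) f = 6 - 6cos x
D f = -2cos x
E_alpha D f = -(10/13)cos x + (24/13)sin x
(-3E_3pi/2 + E_alpha ∘ D) f = 6 - (88/13)cos x + (24/13)sin x

the result is g(x) = 6 - (88/13)cos x + (24/13)sin x


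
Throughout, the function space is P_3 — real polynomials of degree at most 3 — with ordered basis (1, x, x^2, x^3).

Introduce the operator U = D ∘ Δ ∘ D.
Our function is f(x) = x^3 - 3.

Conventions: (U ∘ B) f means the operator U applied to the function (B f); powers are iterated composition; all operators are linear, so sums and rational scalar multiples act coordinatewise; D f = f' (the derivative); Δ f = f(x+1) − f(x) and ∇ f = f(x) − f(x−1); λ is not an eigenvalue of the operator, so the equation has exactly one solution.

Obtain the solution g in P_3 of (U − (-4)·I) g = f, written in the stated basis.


write g with unknown coordinates in the stated basis and equate coefficients in (U − (-4)·I) g = f
solving from the highest basis element down gives g = (1/4)x^3 - 9/8
check: U g = 3/2
so U g − (-4)·g = x^3 - 3 = f ✓

the result is g(x) = (1/4)x^3 - 9/8


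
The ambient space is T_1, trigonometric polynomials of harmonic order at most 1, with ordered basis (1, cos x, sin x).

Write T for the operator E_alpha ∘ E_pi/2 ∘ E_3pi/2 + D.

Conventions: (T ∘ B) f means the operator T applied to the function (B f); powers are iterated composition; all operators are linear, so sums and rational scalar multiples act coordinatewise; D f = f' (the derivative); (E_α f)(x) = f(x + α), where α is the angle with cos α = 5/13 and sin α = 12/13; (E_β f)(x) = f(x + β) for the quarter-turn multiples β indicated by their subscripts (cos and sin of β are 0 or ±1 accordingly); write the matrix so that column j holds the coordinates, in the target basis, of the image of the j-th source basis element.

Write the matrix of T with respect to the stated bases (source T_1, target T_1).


image of 1: 1
image of cos x: (5/13)cos x - (25/13)sin x
image of sin x: (25/13)cos x + (5/13)sin x
each image's coordinates form column j of the matrix

the matrix is [[1, 0, 0]; [0, 5/13, 25/13]; [0, -25/13, 5/13]] (rows listed top to bottom)


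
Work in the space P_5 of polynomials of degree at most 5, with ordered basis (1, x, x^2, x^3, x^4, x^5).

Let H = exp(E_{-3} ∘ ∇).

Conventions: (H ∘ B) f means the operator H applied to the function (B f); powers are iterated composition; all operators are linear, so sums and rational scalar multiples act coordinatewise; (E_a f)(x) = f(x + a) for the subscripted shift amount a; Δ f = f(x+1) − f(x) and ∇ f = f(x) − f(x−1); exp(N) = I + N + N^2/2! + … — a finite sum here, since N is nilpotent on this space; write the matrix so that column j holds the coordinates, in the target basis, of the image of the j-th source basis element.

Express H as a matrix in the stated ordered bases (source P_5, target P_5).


the matrix is [[1, 1, -6, 17, 79, -1648]; [0, 1, 2, -18, 68, 395]; [0, 0, 1, 3, -36, 170]; [0, 0, 0, 1, 4, -60]; [0, 0, 0, 0, 1, 5]; [0, 0, 0, 0, 0, 1]] (rows listed top to bottom)

image of 1: 1
image of x: x + 1
image of x^2: x^2 + 2x - 6
image of x^3: x^3 + 3x^2 - 18x + 17
image of x^4: x^4 + 4x^3 - 36x^2 + 68x + 79
image of x^5: x^5 + 5x^4 - 60x^3 + 170x^2 + 395x - 1648
each image's coordinates form column j of the matrix


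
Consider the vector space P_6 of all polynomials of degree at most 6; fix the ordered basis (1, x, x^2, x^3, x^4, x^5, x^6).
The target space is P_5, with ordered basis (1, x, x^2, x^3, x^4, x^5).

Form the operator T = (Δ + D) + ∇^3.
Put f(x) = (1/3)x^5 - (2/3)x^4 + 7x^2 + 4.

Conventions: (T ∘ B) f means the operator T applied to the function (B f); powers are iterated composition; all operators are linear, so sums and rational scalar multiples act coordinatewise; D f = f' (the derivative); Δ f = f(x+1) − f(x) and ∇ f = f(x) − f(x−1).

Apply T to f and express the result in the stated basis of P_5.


the result is g(x) = (10/3)x^4 - 2x^3 + (58/3)x^2 - 49x + 242/3

Δ f = (5/3)x^4 + (2/3)x^3 - (2/3)x^2 + 13x + 20/3
D f = (5/3)x^4 - (8/3)x^3 + 14x
(Δ + D) f = (10/3)x^4 - 2x^3 - (2/3)x^2 + 27x + 20/3
∇ f = (5/3)x^4 - 6x^3 + (22/3)x^2 + (29/3)x - 6
∇ ∇ f = (20/3)x^3 - 28x^2 + (118/3)x - 16/3
∇ ∇ ∇ f = 20x^2 - 76x + 74
((Δ + D) + ∇^3) f = (10/3)x^4 - 2x^3 + (58/3)x^2 - 49x + 242/3


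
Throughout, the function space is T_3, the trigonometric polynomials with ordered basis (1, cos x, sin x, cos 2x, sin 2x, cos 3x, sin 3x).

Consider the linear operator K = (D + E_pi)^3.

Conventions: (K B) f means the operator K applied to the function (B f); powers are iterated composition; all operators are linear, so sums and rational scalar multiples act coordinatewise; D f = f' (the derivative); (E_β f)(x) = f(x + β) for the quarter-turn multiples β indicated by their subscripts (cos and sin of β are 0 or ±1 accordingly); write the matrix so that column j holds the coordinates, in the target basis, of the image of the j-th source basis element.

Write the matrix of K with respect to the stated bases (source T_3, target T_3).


the matrix is [[1, 0, 0, 0, 0, 0, 0]; [0, 2, 2, 0, 0, 0, 0]; [0, -2, 2, 0, 0, 0, 0]; [0, 0, 0, -11, -2, 0, 0]; [0, 0, 0, 2, -11, 0, 0]; [0, 0, 0, 0, 0, 26, -18]; [0, 0, 0, 0, 0, 18, 26]] (rows listed top to bottom)

image of 1: 1
image of cos x: 2cos x - 2sin x
image of sin x: 2cos x + 2sin x
image of cos 2x: -11cos 2x + 2sin 2x
image of sin 2x: -2cos 2x - 11sin 2x
image of cos 3x: 26cos 3x + 18sin 3x
image of sin 3x: -18cos 3x + 26sin 3x
each image's coordinates form column j of the matrix


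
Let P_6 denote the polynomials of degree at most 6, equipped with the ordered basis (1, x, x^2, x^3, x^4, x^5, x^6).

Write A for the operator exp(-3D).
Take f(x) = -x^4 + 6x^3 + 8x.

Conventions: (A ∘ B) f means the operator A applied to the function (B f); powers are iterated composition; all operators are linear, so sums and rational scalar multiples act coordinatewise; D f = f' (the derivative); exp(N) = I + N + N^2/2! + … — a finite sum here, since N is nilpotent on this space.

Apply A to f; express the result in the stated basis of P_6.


g(x) = -x^4 + 18x^3 - 108x^2 + 278x - 267

order-1 term: 12x^3 - 54x^2 - 24
order-2 term: -54x^2 + 162x
order-3 term: 108x - 162
order-4 term: -81
the series for exp(-3D) f terminates at order 4
exp(-3D) f = -x^4 + 18x^3 - 108x^2 + 278x - 267


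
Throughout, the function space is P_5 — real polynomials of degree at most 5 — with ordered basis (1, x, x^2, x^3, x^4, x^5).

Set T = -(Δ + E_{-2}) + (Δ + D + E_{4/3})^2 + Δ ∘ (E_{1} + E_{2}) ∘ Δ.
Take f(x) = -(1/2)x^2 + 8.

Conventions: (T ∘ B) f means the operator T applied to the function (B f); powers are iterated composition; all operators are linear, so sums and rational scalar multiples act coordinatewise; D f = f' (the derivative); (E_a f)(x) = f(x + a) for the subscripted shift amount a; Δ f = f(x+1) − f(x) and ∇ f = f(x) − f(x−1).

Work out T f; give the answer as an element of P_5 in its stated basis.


the image equals g(x) = -(23/3)x - 241/18

Δ f = -x - 1/2
E_{-2} f = -(1/2)x^2 + 2x + 6
(Δ + E_{-2}) f = -(1/2)x^2 + x + 11/2
(-(Δ + E_{-2})) f = (1/2)x^2 - x - 11/2
Δ f = -x - 1/2
D f = -x
E_{4/3} f = -(1/2)x^2 - (4/3)x + 64/9
(Δ + D + E_{4/3}) f = -(1/2)x^2 - (10/3)x + 119/18
Δ (Δ + D + E_{4/3}) f = -x - 23/6
D (Δ + D + E_{4/3}) f = -x - 10/3
E_{4/3} (Δ + D + E_{4/3}) f = -(1/2)x^2 - (14/3)x + 23/18
(Δ + D + E_{4/3}) (Δ + D + E_{4/3}) f = -(1/2)x^2 - (20/3)x - 53/9
Δ f = -x - 1/2
E_{1} Δ f = -x - 3/2
E_{2} Δ f = -x - 5/2
(E_{1} + E_{2}) Δ f = -2x - 4
Δ (E_{1} + E_{2}) Δ f = -2
(-(Δ + E_{-2}) + (Δ + D + E_{4/3})^2 + Δ ∘ (E_{1} + E_{2}) ∘ Δ) f = -(23/3)x - 241/18


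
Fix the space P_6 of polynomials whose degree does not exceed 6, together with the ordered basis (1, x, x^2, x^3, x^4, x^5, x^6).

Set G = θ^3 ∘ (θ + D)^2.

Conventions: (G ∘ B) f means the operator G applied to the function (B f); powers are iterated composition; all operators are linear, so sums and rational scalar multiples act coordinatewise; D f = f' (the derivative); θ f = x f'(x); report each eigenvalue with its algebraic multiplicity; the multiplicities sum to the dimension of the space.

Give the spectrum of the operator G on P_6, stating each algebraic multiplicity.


λ = 0 (multiplicity 1), λ = 1 (multiplicity 1), λ = 32 (multiplicity 1), λ = 243 (multiplicity 1), λ = 1024 (multiplicity 1), λ = 3125 (multiplicity 1), λ = 7776 (multiplicity 1)

image of 1: 0
image of x: x
image of x^2: 32x^2 + 6x
image of x^3: 243x^3 + 120x^2 + 6x
image of x^4: 1024x^4 + 756x^3 + 96x^2
image of x^5: 3125x^5 + 2880x^4 + 540x^3
image of x^6: 7776x^6 + 8250x^5 + 1920x^4
the matrix is upper triangular; its diagonal is (0, 1, 32, 243, 1024, 3125, 7776)
for a triangular matrix the eigenvalues are the diagonal entries, with algebraic multiplicity their repetition count


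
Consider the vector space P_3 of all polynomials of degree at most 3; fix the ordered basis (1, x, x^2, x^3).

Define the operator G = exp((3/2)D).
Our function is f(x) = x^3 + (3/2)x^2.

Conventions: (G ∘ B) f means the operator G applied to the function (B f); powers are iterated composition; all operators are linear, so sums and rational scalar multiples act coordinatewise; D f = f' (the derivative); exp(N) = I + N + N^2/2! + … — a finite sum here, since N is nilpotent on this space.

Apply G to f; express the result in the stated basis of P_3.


the result is g(x) = x^3 + 6x^2 + (45/4)x + 27/4

order-1 term: (9/2)x^2 + (9/2)x
order-2 term: (27/4)x + 27/8
order-3 term: 27/8
the series for exp((3/2)D) f terminates at order 3
exp((3/2)D) f = x^3 + 6x^2 + (45/4)x + 27/4


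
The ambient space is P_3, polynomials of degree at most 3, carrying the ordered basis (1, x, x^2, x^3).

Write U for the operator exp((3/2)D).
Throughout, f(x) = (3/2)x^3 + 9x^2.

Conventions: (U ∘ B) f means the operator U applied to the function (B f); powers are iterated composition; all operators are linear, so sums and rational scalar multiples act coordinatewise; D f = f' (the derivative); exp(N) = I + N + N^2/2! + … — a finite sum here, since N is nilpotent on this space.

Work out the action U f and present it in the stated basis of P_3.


the result is g(x) = (3/2)x^3 + (63/4)x^2 + (297/8)x + 405/16

order-1 term: (27/4)x^2 + 27x
order-2 term: (81/8)x + 81/4
order-3 term: 81/16
the series for exp((3/2)D) f terminates at order 3
exp((3/2)D) f = (3/2)x^3 + (63/4)x^2 + (297/8)x + 405/16


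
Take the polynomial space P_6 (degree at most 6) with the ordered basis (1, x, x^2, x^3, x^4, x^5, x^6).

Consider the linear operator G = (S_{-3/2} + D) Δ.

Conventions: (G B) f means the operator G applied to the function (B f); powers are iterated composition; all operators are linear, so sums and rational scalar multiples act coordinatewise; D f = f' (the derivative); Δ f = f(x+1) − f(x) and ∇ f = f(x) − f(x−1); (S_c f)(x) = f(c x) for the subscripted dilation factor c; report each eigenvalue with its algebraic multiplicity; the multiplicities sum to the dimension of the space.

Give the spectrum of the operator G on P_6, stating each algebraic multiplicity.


λ = 0 (multiplicity 7)

image of 1: 0
image of x: 1
image of x^2: -3x + 3
image of x^3: (27/4)x^2 + (3/2)x + 4
image of x^4: -(27/2)x^3 + (51/2)x^2 + 6x + 5
image of x^5: (405/16)x^4 - (55/4)x^3 + (105/2)x^2 + (25/2)x + 6
image of x^6: -(729/16)x^5 + (1695/16)x^4 - (15/2)x^3 + (375/4)x^2 + 21x + 7
the matrix is upper triangular; its diagonal is (0, 0, 0, 0, 0, 0, 0)
for a triangular matrix the eigenvalues are the diagonal entries, with algebraic multiplicity their repetition count


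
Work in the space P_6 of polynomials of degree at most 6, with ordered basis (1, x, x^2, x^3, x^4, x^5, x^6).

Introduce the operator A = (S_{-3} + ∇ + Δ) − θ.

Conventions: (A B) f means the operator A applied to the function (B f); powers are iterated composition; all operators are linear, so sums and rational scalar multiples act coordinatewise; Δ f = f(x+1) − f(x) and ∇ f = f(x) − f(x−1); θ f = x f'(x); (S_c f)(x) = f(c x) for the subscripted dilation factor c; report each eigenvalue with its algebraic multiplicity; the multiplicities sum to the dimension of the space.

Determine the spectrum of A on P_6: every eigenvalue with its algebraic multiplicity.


image of 1: 1
image of x: -4x + 2
image of x^2: 7x^2 + 4x
image of x^3: -30x^3 + 6x^2 + 2
image of x^4: 77x^4 + 8x^3 + 8x
image of x^5: -248x^5 + 10x^4 + 20x^2 + 2
image of x^6: 723x^6 + 12x^5 + 40x^3 + 12x
the matrix is upper triangular; its diagonal is (1, -4, 7, -30, 77, -248, 723)
for a triangular matrix the eigenvalues are the diagonal entries, with algebraic multiplicity their repetition count

λ = -248 (multiplicity 1), λ = -30 (multiplicity 1), λ = -4 (multiplicity 1), λ = 1 (multiplicity 1), λ = 7 (multiplicity 1), λ = 77 (multiplicity 1), λ = 723 (multiplicity 1)


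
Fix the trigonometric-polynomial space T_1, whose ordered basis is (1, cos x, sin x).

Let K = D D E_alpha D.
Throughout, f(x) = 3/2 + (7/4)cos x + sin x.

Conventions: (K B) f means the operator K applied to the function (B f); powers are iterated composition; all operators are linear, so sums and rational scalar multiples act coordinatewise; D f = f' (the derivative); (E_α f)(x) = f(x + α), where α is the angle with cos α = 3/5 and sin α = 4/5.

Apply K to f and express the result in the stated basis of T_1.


the result is g(x) = (4/5)cos x + (37/20)sin x

D f = cos x - (7/4)sin x
E_alpha D f = -(4/5)cos x - (37/20)sin x
D E_alpha D f = -(37/20)cos x + (4/5)sin x
D D E_alpha D f = (4/5)cos x + (37/20)sin x


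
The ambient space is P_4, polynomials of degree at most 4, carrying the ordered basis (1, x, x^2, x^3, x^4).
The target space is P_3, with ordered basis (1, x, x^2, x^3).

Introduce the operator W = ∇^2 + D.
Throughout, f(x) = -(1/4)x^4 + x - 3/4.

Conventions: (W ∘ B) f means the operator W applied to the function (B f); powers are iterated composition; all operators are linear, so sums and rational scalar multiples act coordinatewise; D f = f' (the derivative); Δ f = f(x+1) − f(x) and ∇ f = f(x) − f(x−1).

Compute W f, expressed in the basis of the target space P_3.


the result is g(x) = -x^3 - 3x^2 + 6x - 5/2

∇ f = -x^3 + (3/2)x^2 - x + 5/4
∇ ∇ f = -3x^2 + 6x - 7/2
D f = -x^3 + 1
(∇^2 + D) f = -x^3 - 3x^2 + 6x - 5/2


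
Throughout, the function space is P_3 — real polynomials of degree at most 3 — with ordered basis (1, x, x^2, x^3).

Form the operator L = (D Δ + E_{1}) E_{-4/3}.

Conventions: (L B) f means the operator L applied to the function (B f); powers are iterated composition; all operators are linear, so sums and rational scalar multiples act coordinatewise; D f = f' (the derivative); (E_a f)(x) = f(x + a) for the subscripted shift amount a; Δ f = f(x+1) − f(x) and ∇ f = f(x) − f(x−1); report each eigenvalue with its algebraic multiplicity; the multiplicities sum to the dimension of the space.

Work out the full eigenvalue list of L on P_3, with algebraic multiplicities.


image of 1: 1
image of x: x - 1/3
image of x^2: x^2 - (2/3)x + 19/9
image of x^3: x^3 - x^2 + (19/3)x - 136/27
the matrix is upper triangular; its diagonal is (1, 1, 1, 1)
for a triangular matrix the eigenvalues are the diagonal entries, with algebraic multiplicity their repetition count

λ = 1 (multiplicity 4)


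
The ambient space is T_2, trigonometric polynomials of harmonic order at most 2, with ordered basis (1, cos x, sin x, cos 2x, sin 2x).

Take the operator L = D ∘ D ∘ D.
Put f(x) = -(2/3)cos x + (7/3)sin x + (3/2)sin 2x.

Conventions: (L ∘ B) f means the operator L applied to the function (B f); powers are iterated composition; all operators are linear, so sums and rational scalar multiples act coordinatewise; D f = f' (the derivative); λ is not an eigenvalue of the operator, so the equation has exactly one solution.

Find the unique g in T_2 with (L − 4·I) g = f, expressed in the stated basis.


write g with unknown coordinates in the stated basis and equate coefficients in (L − 4·I) g = f
solving from the highest basis element down gives g = (5/17)cos x - (26/51)sin x + (3/20)cos 2x - (3/40)sin 2x
check: L g = (26/51)cos x + (5/17)sin x + (3/5)cos 2x + (6/5)sin 2x
so L g − 4·g = -(2/3)cos x + (7/3)sin x + (3/2)sin 2x = f ✓

the image equals g(x) = (5/17)cos x - (26/51)sin x + (3/20)cos 2x - (3/40)sin 2x


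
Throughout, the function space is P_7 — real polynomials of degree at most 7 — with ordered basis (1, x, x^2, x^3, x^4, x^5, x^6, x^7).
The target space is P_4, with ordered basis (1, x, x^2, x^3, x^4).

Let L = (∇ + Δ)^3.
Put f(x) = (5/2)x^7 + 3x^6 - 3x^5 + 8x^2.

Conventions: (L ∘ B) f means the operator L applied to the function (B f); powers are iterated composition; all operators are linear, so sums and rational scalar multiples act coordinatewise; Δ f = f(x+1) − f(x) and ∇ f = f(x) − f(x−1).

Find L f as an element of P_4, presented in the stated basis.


∇ f = (35/2)x^6 - (69/2)x^5 + (55/2)x^4 + (5/2)x^3 - (45/2)x^2 + (63/2)x - 23/2
Δ f = (35/2)x^6 + (141/2)x^5 + (235/2)x^4 + (235/2)x^3 + (135/2)x^2 + (73/2)x + 21/2
(∇ + Δ) f = 35x^6 + 36x^5 + 145x^4 + 120x^3 + 45x^2 + 68x - 1
∇ (∇ + Δ) f = 210x^5 - 345x^4 + 920x^3 - 675x^2 + 340x - 1
Δ (∇ + Δ) f = 210x^5 + 705x^4 + 1640x^3 + 2115x^2 + 1420x + 449
(∇ + Δ) (∇ + Δ) f = 420x^5 + 360x^4 + 2560x^3 + 1440x^2 + 1760x + 448
∇ (∇ + Δ) (∇ + Δ) f = 2100x^4 - 2760x^3 + 9720x^2 - 5460x + 2940
Δ (∇ + Δ) (∇ + Δ) f = 2100x^4 + 5640x^3 + 14040x^2 + 14100x + 6540
(∇ + Δ) (∇ + Δ) (∇ + Δ) f = 4200x^4 + 2880x^3 + 23760x^2 + 8640x + 9480

g(x) = 4200x^4 + 2880x^3 + 23760x^2 + 8640x + 9480


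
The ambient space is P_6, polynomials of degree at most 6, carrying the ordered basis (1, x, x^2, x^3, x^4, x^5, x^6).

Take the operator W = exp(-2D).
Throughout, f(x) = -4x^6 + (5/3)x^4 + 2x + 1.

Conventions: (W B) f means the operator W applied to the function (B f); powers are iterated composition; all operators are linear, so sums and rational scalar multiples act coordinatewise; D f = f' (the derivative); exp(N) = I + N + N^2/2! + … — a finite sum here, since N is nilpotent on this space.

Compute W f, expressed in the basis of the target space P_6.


g(x) = -4x^6 + 48x^5 - (715/3)x^4 + (1880/3)x^3 - 920x^2 + (2150/3)x - 697/3

order-1 term: 48x^5 - (40/3)x^3 - 4
order-2 term: -240x^4 + 40x^2
order-3 term: 640x^3 - (160/3)x
order-4 term: -960x^2 + 80/3
order-5 term: 768x
order-6 term: -256
the series for exp(-2D) f terminates at order 6
exp(-2D) f = -4x^6 + 48x^5 - (715/3)x^4 + (1880/3)x^3 - 920x^2 + (2150/3)x - 697/3


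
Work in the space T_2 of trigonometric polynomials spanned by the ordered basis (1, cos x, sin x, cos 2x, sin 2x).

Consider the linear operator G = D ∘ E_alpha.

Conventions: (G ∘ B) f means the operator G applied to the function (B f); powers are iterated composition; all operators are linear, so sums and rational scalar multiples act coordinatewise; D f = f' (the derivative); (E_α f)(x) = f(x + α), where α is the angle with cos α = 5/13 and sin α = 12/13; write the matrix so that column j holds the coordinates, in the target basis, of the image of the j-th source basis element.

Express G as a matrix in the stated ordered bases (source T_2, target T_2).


image of 1: 0
image of cos x: -(12/13)cos x - (5/13)sin x
image of sin x: (5/13)cos x - (12/13)sin x
image of cos 2x: -(240/169)cos 2x + (238/169)sin 2x
image of sin 2x: -(238/169)cos 2x - (240/169)sin 2x
each image's coordinates form column j of the matrix

the matrix is [[0, 0, 0, 0, 0]; [0, -12/13, 5/13, 0, 0]; [0, -5/13, -12/13, 0, 0]; [0, 0, 0, -240/169, -238/169]; [0, 0, 0, 238/169, -240/169]] (rows listed top to bottom)


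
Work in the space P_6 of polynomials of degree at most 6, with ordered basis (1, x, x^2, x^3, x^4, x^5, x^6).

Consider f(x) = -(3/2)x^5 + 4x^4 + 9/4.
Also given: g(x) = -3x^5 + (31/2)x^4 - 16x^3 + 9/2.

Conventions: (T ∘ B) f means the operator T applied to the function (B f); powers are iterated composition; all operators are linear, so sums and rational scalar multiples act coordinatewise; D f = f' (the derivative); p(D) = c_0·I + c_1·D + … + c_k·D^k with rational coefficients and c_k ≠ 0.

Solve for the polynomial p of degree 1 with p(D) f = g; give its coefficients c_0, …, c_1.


p(D) = 2·I − D, i.e. c_0 = 2, c_1 = -1

D^0 f = -(3/2)x^5 + 4x^4 + 9/4
D^1 f = -(15/2)x^4 + 16x^3
matching coefficients of g against c_0 f + c_1 Df + … from the top degree down determines the c_i
solution: c_0 = 2, c_1 = -1


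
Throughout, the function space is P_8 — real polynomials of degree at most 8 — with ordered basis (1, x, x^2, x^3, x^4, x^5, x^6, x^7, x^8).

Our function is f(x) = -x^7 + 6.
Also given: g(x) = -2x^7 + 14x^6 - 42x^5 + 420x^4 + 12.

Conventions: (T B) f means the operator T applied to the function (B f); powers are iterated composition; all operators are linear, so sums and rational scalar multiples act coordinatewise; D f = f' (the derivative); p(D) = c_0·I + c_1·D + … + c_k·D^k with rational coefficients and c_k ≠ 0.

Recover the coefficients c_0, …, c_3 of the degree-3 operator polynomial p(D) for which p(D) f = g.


c_0 = 2, c_1 = -2, c_2 = 1, c_3 = -2

D^0 f = -x^7 + 6
D^1 f = -7x^6
D^2 f = -42x^5
D^3 f = -210x^4
matching coefficients of g against c_0 f + c_1 Df + … from the top degree down determines the c_i
solution: c_0 = 2, c_1 = -2, c_2 = 1, c_3 = -2


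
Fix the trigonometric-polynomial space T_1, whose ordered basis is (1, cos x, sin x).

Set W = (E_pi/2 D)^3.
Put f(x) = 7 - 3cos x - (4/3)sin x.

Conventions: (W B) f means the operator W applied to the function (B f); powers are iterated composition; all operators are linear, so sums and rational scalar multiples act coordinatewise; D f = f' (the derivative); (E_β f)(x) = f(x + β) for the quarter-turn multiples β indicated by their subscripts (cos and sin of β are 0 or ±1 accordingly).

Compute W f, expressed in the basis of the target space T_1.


the result is g(x) = 3cos x + (4/3)sin x

D f = -(4/3)cos x + 3sin x
E_pi/2 D f = 3cos x + (4/3)sin x
D (E_pi/2 D) f = (4/3)cos x - 3sin x
E_pi/2 D (E_pi/2 D) f = -3cos x - (4/3)sin x
D (E_pi/2 D) (E_pi/2 D) f = -(4/3)cos x + 3sin x
E_pi/2 D (E_pi/2 D) (E_pi/2 D) f = 3cos x + (4/3)sin x


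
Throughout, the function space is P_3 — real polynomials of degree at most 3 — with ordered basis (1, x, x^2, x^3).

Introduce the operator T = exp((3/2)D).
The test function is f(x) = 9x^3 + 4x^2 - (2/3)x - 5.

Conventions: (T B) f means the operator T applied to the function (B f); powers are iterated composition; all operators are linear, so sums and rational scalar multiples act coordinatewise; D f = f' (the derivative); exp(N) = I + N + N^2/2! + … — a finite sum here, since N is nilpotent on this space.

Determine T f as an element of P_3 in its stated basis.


order-1 term: (81/2)x^2 + 12x - 1
order-2 term: (243/4)x + 9
order-3 term: 243/8
the series for exp((3/2)D) f terminates at order 3
exp((3/2)D) f = 9x^3 + (89/2)x^2 + (865/12)x + 267/8

the result is g(x) = 9x^3 + (89/2)x^2 + (865/12)x + 267/8


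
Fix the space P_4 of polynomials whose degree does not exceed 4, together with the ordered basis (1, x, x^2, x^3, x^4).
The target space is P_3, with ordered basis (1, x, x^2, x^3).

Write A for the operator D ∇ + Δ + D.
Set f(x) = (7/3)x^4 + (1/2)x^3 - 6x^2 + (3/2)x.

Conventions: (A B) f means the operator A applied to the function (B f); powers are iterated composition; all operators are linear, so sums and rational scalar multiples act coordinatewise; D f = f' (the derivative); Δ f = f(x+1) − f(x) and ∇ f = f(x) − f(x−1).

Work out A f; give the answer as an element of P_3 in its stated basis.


the image equals g(x) = (56/3)x^3 + 45x^2 - (229/6)x - 13/3

∇ f = (28/3)x^3 - (25/2)x^2 - (25/6)x + 17/3
D ∇ f = 28x^2 - 25x - 25/6
Δ f = (28/3)x^3 + (31/2)x^2 - (7/6)x - 5/3
D f = (28/3)x^3 + (3/2)x^2 - 12x + 3/2
(D ∇ + Δ + D) f = (56/3)x^3 + 45x^2 - (229/6)x - 13/3


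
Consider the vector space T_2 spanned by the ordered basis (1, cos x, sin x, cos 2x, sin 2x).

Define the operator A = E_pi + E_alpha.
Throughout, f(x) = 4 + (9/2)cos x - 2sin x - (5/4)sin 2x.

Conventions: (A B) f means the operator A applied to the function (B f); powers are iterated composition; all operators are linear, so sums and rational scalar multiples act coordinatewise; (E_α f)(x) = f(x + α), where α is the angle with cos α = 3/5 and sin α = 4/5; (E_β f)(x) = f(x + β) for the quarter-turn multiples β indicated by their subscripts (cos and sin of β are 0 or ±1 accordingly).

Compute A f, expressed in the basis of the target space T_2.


E_pi f = 4 - (9/2)cos x + 2sin x - (5/4)sin 2x
E_alpha f = 4 + (11/10)cos x - (24/5)sin x - (6/5)cos 2x + (7/20)sin 2x
(E_pi + E_alpha) f = 8 - (17/5)cos x - (14/5)sin x - (6/5)cos 2x - (9/10)sin 2x

g(x) = 8 - (17/5)cos x - (14/5)sin x - (6/5)cos 2x - (9/10)sin 2x


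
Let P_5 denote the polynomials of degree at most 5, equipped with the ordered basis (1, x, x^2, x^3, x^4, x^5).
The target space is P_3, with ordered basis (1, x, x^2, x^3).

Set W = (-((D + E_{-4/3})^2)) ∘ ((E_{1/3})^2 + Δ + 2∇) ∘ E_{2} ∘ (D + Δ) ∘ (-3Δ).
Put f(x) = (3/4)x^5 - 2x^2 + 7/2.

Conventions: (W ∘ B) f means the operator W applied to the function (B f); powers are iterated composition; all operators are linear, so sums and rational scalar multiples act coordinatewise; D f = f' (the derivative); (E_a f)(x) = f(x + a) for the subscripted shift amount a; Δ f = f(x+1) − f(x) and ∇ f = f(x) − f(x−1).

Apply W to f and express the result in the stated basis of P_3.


Δ f = (15/4)x^4 + (15/2)x^3 + (15/2)x^2 - (1/4)x - 5/4
(-3Δ) f = -(45/4)x^4 - (45/2)x^3 - (45/2)x^2 + (3/4)x + 15/4
D (-3Δ) f = -45x^3 - (135/2)x^2 - 45x + 3/4
Δ (-3Δ) f = -45x^3 - 135x^2 - (315/2)x - 111/2
(D + Δ) (-3Δ) f = -90x^3 - (405/2)x^2 - (405/2)x - 219/4
E_{2} (D + Δ) (-3Δ) f = -90x^3 - (1485/2)x^2 - (4185/2)x - 7959/4
E_{1/3} (E_{2} ∘ (D + Δ) ∘ (-3Δ)) f = -90x^3 - (1665/2)x^2 - (5235/2)x - 33277/12
E_{1/3} E_{1/3} (E_{2} ∘ (D + Δ) ∘ (-3Δ)) f = -90x^3 - (1845/2)x^2 - (6405/2)x - 44897/12
Δ (E_{2} ∘ (D + Δ) ∘ (-3Δ)) f = -270x^2 - 1755x - 2925
∇ (E_{2} ∘ (D + Δ) ∘ (-3Δ)) f = -270x^2 - 1215x - 1440
(2∇) (E_{2} ∘ (D + Δ) ∘ (-3Δ)) f = -540x^2 - 2430x - 2880
((E_{1/3})^2 + Δ + 2∇) (E_{2} ∘ (D + Δ) ∘ (-3Δ)) f = -90x^3 - (3465/2)x^2 - (14775/2)x - 114557/12
D ((E_{1/3})^2 + Δ + 2∇) (E_{2} ∘ (D + Δ) ∘ (-3Δ)) f = -270x^2 - 3465x - 14775/2
E_{-4/3} ((E_{1/3})^2 + Δ + 2∇) (E_{2} ∘ (D + Δ) ∘ (-3Δ)) f = -90x^3 - (2745/2)x^2 - (6495/2)x - 30757/12
(D + E_{-4/3}) ((E_{1/3})^2 + Δ + 2∇) (E_{2} ∘ (D + Δ) ∘ (-3Δ)) f = -90x^3 - (3285/2)x^2 - (13425/2)x - 119407/12
D (D + E_{-4/3}) ((E_{1/3})^2 + Δ + 2∇) (E_{2} ∘ (D + Δ) ∘ (-3Δ)) f = -270x^2 - 3285x - 13425/2
E_{-4/3} (D + E_{-4/3}) ((E_{1/3})^2 + Δ + 2∇) (E_{2} ∘ (D + Δ) ∘ (-3Δ)) f = -90x^3 - (2565/2)x^2 - (5625/2)x - 14829/4
(D + E_{-4/3}) (D + E_{-4/3}) ((E_{1/3})^2 + Δ + 2∇) (E_{2} ∘ (D + Δ) ∘ (-3Δ)) f = -90x^3 - (3105/2)x^2 - (12195/2)x - 41679/4
(-((D + E_{-4/3})^2)) ((E_{1/3})^2 + Δ + 2∇) (E_{2} ∘ (D + Δ) ∘ (-3Δ)) f = 90x^3 + (3105/2)x^2 + (12195/2)x + 41679/4

the image equals g(x) = 90x^3 + (3105/2)x^2 + (12195/2)x + 41679/4


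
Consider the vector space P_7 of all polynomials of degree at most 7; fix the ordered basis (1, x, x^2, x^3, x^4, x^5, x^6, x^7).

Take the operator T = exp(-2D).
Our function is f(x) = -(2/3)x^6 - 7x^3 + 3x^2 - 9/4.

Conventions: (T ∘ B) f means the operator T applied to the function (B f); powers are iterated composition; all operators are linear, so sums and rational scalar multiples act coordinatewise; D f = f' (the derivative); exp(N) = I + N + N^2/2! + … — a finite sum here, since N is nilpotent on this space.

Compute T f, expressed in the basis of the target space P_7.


the result is g(x) = -(2/3)x^6 + 8x^5 - 40x^4 + (299/3)x^3 - 115x^2 + 32x + 277/12

order-1 term: 8x^5 + 42x^2 - 12x
order-2 term: -40x^4 - 84x + 12
order-3 term: (320/3)x^3 + 56
order-4 term: -160x^2
order-5 term: 128x
order-6 term: -128/3
the series for exp(-2D) f terminates at order 6
exp(-2D) f = -(2/3)x^6 + 8x^5 - 40x^4 + (299/3)x^3 - 115x^2 + 32x + 277/12


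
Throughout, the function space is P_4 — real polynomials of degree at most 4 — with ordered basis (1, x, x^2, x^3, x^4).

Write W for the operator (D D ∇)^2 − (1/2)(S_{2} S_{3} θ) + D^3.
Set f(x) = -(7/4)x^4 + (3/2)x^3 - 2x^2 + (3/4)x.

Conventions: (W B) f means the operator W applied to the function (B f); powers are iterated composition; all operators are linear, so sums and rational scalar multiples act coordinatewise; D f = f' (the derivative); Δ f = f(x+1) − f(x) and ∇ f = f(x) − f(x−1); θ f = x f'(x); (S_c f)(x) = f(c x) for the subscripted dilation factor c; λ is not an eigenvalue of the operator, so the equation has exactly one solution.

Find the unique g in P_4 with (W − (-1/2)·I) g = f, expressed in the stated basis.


g(x) = (7/10366)x^4 - (3/647)x^3 + (4/71)x^2 - (15213/51830)x + 36/647

write g with unknown coordinates in the stated basis and equate coefficients in (W − (-1/2)·I) g = f
solving from the highest basis element down gives g = (7/10366)x^4 - (3/647)x^3 + (4/71)x^2 - (15213/51830)x + 36/647
check: W g = -(9072/5183)x^4 + (972/647)x^3 - (144/71)x^2 + (46479/51830)x - 18/647
so W g − (-1/2)·g = -(7/4)x^4 + (3/2)x^3 - 2x^2 + (3/4)x = f ✓


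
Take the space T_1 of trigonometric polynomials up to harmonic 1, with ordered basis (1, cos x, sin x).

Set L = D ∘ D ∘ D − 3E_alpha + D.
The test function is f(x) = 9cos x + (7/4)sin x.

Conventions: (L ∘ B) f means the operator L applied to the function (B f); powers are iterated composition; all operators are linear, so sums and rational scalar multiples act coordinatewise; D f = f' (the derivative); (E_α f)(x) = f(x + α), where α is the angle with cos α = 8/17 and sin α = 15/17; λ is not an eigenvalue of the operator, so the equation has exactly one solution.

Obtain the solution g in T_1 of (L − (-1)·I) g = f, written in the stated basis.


write g with unknown coordinates in the stated basis and equate coefficients in (L − (-1)·I) g = f
solving from the highest basis element down gives g = (63/488)cos x - (1669/488)sin x
check: L g = (4329/488)cos x + (2523/488)sin x
so L g − (-1)·g = 9cos x + (7/4)sin x = f ✓

the image equals g(x) = (63/488)cos x - (1669/488)sin x


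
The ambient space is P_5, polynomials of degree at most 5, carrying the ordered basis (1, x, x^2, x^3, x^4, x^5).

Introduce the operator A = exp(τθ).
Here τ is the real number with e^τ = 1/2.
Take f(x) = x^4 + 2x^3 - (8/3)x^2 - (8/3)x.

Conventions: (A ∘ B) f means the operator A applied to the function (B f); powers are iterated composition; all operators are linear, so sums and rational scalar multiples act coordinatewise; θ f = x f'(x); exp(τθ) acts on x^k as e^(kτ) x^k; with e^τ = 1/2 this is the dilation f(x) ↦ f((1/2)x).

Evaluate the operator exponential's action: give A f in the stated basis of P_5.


exp(τθ) x^k = e^(kτ) x^k; with e^τ = 1/2 this sends x^k to (1/2)^k x^k
x ↦ 1/2 x
x^2 ↦ 1/4 x^2
x^3 ↦ 1/8 x^3
x^4 ↦ 1/16 x^4
applying this coordinatewise to f: exp(τθ) f = (1/16)x^4 + (1/4)x^3 - (2/3)x^2 - (4/3)x

g(x) = (1/16)x^4 + (1/4)x^3 - (2/3)x^2 - (4/3)x


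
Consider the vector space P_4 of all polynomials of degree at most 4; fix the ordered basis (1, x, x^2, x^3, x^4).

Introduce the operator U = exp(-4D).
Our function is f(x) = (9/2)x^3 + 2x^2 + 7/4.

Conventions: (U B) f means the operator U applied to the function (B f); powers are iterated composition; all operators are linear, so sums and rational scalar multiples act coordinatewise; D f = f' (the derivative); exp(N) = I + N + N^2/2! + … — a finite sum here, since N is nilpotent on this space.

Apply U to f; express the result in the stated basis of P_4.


the result is g(x) = (9/2)x^3 - 52x^2 + 200x - 1017/4

order-1 term: -54x^2 - 16x
order-2 term: 216x + 32
order-3 term: -288
the series for exp(-4D) f terminates at order 3
exp(-4D) f = (9/2)x^3 - 52x^2 + 200x - 1017/4
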